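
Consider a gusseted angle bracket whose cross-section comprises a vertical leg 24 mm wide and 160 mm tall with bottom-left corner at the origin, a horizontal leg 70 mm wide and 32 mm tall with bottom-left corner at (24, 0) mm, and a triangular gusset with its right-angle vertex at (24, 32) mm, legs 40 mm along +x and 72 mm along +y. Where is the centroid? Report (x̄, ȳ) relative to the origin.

Part | A | x̄ᵢ | ȳᵢ | A·x̄ᵢ | A·ȳᵢ
vertical leg | 3840.00 | 12.00 | 80.00 | 46080.00 | 307200.00
horizontal leg | 2240.00 | 59.00 | 16.00 | 132160.00 | 35840.00
gusset | 1440.00 | 37.33 | 56.00 | 53760.00 | 80640.00
Σ | 7520.00 |  |  | 232000.00 | 423680.00
x̄ = 232000.00 / 7520.00 = 30.85 mm
ȳ = 423680.00 / 7520.00 = 56.34 mm

x̄ = 30.85 mm, ȳ = 56.34 mm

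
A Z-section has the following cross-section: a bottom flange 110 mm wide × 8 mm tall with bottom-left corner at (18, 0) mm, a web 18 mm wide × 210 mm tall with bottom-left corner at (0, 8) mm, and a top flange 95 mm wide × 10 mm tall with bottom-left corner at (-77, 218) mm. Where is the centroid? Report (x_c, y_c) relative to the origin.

bottom flange: A = 110 × 8 = 880.00, centroid at (73.00, 4.00).
web: A = 18 × 210 = 3780.00, centroid at (9.00, 113.00).
top flange: A = 95 × 10 = 950.00, centroid at (-29.50, 223.00).
ΣA = 5610.00 mm²
ΣAx_c = (880.00)(73.00) + (3780.00)(9.00) + (950.00)(-29.50) = 70235.00 mm³
ΣAy_c = (880.00)(4.00) + (3780.00)(113.00) + (950.00)(223.00) = 642510.00 mm³
x_c = 70235.00 / 5610.00 = 12.52 mm
y_c = 642510.00 / 5610.00 = 114.53 mm

x_c = 12.52 mm, y_c = 114.53 mm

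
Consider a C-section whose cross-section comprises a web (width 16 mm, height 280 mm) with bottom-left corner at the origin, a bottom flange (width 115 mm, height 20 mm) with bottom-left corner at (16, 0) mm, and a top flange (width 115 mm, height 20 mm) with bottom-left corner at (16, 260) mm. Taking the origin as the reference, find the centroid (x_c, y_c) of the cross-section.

web: A = 16 × 280 = 4480.00, centroid at (8.00, 140.00).
bottom flange: A = 115 × 20 = 2300.00, centroid at (73.50, 10.00).
top flange: A = 115 × 20 = 2300.00, centroid at (73.50, 270.00).
ΣA = 9080.00 mm², ΣAx_c = 373940.00 mm³, ΣAy_c = 1271200.00 mm³.
x_c = 373940.00/9080.00 = 41.18 mm; y_c = 1271200.00/9080.00 = 140.00 mm.

x_c = 41.18 mm, y_c = 140.00 mm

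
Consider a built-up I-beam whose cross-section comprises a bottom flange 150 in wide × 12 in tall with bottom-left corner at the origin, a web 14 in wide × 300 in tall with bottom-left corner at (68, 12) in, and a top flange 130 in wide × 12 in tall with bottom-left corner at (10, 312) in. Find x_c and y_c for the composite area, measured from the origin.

x_c = 75.00 in, y_c = 157.05 in

Part | A | x̄ᵢ | ȳᵢ | A·x̄ᵢ | A·ȳᵢ
bottom flange | 1800.00 | 75.00 | 6.00 | 135000.00 | 10800.00
web | 4200.00 | 75.00 | 162.00 | 315000.00 | 680400.00
top flange | 1560.00 | 75.00 | 318.00 | 117000.00 | 496080.00
Σ | 7560.00 |  |  | 567000.00 | 1187280.00
x_c = 567000.00 / 7560.00 = 75.00 in
y_c = 1187280.00 / 7560.00 = 157.05 in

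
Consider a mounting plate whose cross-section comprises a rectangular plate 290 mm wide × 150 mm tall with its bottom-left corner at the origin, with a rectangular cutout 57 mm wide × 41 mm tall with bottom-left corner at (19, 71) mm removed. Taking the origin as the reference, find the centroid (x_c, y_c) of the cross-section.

x_c = 150.54 mm, y_c = 74.06 mm

Part | A | x̄ᵢ | ȳᵢ | A·x̄ᵢ | A·ȳᵢ
plate | 43500.00 | 145.00 | 75.00 | 6307500.00 | 3262500.00
hole | -2337.00 | 47.50 | 91.50 | -111007.50 | -213835.50
Σ | 41163.00 |  |  | 6196492.50 | 3048664.50
x_c = 6196492.50 / 41163.00 = 150.54 mm
y_c = 3048664.50 / 41163.00 = 74.06 mm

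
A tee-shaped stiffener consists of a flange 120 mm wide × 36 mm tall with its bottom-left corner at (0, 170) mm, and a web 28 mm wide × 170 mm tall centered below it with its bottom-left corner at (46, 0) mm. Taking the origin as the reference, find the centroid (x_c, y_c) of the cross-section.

x_c = 60.00 mm, y_c = 134.00 mm

web: A = 28 × 170 = 4760.00, centroid at (60.00, 85.00).
flange: A = 120 × 36 = 4320.00, centroid at (60.00, 188.00).
ΣA = 9080.00 mm²
ΣAx_c = (4760.00)(60.00) + (4320.00)(60.00) = 544800.00 mm³
ΣAy_c = (4760.00)(85.00) + (4320.00)(188.00) = 1216760.00 mm³
x_c = 544800.00 / 9080.00 = 60.00 mm
y_c = 1216760.00 / 9080.00 = 134.00 mm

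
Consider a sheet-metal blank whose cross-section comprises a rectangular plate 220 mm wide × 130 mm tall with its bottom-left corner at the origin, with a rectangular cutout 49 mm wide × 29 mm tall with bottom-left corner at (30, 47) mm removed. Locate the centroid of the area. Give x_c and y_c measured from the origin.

x_c = 112.90 mm, y_c = 65.18 mm

Part | A | x̄ᵢ | ȳᵢ | A·x̄ᵢ | A·ȳᵢ
plate | 28600.00 | 110.00 | 65.00 | 3146000.00 | 1859000.00
hole | -1421.00 | 54.50 | 61.50 | -77444.50 | -87391.50
Σ | 27179.00 |  |  | 3068555.50 | 1771608.50
x_c = 3068555.50 / 27179.00 = 112.90 mm
y_c = 1771608.50 / 27179.00 = 65.18 mm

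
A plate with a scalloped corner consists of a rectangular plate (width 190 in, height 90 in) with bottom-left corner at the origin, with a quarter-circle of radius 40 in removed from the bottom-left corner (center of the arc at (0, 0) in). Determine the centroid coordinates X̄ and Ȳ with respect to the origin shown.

plate: A = 190 × 90 = 17100.00, centroid at (95.00, 45.00).
removed quarter-circle: A = −¼π·40² = -1256.64, centroid at (16.98, 16.98).
ΣA = 15843.36 in², ΣAX̄ = 1603166.67 in³, ΣAȲ = 748166.67 in³.
X̄ = 1603166.67/15843.36 = 101.19 in; Ȳ = 748166.67/15843.36 = 47.22 in.

X̄ = 101.19 in, Ȳ = 47.22 in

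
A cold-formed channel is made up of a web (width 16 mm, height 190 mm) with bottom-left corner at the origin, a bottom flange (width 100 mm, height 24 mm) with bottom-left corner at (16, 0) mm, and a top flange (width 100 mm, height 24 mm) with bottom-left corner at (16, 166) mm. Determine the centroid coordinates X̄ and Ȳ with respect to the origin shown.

X̄ = 43.51 mm, Ȳ = 95.00 mm

web: A = 16 × 190 = 3040.00, centroid at (8.00, 95.00).
bottom flange: A = 100 × 24 = 2400.00, centroid at (66.00, 12.00).
top flange: A = 100 × 24 = 2400.00, centroid at (66.00, 178.00).
ΣA = 7840.00 mm²
ΣAX̄ = (3040.00)(8.00) + (2400.00)(66.00) + (2400.00)(66.00) = 341120.00 mm³
ΣAȲ = (3040.00)(95.00) + (2400.00)(12.00) + (2400.00)(178.00) = 744800.00 mm³
X̄ = 341120.00 / 7840.00 = 43.51 mm
Ȳ = 744800.00 / 7840.00 = 95.00 mm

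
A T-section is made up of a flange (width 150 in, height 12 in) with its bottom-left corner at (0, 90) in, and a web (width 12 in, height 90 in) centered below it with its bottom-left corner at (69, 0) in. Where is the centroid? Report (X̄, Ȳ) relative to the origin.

X̄ = 75.00 in, Ȳ = 76.88 in

web: A = 12 × 90 = 1080.00, centroid at (75.00, 45.00).
flange: A = 150 × 12 = 1800.00, centroid at (75.00, 96.00).
ΣA = 2880.00 in², ΣAX̄ = 216000.00 in³, ΣAȲ = 221400.00 in³.
X̄ = 216000.00/2880.00 = 75.00 in; Ȳ = 221400.00/2880.00 = 76.88 in.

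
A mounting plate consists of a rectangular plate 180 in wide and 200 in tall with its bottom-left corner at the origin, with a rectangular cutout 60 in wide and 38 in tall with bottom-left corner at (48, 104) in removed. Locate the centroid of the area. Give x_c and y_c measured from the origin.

x_c = 90.81 in, y_c = 98.44 in

plate: A = 180 × 200 = 36000.00, centroid at (90.00, 100.00).
hole: A = −(60 × 38) = -2280.00, centroid at (78.00, 123.00).
ΣA = 33720.00 in², ΣAx_c = 3062160.00 in³, ΣAy_c = 3319560.00 in³.
x_c = 3062160.00/33720.00 = 90.81 in; y_c = 3319560.00/33720.00 = 98.44 in.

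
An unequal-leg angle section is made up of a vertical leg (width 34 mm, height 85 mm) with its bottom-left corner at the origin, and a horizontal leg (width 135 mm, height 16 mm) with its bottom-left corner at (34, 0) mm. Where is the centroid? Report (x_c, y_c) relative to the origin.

x_c = 53.14 mm, y_c = 27.74 mm

vertical leg: A = 34 × 85 = 2890.00, centroid at (17.00, 42.50).
horizontal leg: A = 135 × 16 = 2160.00, centroid at (101.50, 8.00).
ΣA = 5050.00 mm², ΣAx_c = 268370.00 mm³, ΣAy_c = 140105.00 mm³.
x_c = 268370.00/5050.00 = 53.14 mm; y_c = 140105.00/5050.00 = 27.74 mm.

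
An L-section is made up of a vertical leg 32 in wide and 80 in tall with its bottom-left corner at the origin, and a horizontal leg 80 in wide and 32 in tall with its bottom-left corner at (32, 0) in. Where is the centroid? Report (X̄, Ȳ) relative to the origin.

vertical leg: A = 32 × 80 = 2560.00, centroid at (16.00, 40.00).
horizontal leg: A = 80 × 32 = 2560.00, centroid at (72.00, 16.00).
ΣA = 5120.00 in²
ΣAX̄ = (2560.00)(16.00) + (2560.00)(72.00) = 225280.00 in³
ΣAȲ = (2560.00)(40.00) + (2560.00)(16.00) = 143360.00 in³
X̄ = 225280.00 / 5120.00 = 44.00 in
Ȳ = 143360.00 / 5120.00 = 28.00 in

X̄ = 44.00 in, Ȳ = 28.00 in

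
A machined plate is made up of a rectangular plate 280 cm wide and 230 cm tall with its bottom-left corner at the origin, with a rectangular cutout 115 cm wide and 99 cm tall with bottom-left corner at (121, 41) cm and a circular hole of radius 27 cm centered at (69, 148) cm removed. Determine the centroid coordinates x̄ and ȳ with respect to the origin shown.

Part | A | x̄ᵢ | ȳᵢ | A·x̄ᵢ | A·ȳᵢ
plate | 64400.00 | 140.00 | 115.00 | 9016000.00 | 7406000.00
hole 1 | -11385.00 | 178.50 | 90.50 | -2032222.50 | -1030342.50
hole 2 | -2290.22 | 69.00 | 148.00 | -158025.25 | -338952.71
Σ | 50724.78 |  |  | 6825752.25 | 6036704.79
x̄ = 6825752.25 / 50724.78 = 134.56 cm
ȳ = 6036704.79 / 50724.78 = 119.01 cm

x̄ = 134.56 cm, ȳ = 119.01 cm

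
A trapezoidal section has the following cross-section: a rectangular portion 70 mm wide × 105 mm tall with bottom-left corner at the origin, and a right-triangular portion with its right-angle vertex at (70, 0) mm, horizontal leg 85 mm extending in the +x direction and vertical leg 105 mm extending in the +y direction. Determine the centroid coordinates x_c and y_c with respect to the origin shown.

x_c = 58.93 mm, y_c = 45.89 mm

rectangular portion: A = 70 × 105 = 7350.00, centroid at (35.00, 52.50).
triangular portion: A = ½·85·105 = 4462.50, centroid at (98.33, 35.00).
ΣA = 11812.50 mm², ΣAx_c = 696062.50 mm³, ΣAy_c = 542062.50 mm³.
x_c = 696062.50/11812.50 = 58.93 mm; y_c = 542062.50/11812.50 = 45.89 mm.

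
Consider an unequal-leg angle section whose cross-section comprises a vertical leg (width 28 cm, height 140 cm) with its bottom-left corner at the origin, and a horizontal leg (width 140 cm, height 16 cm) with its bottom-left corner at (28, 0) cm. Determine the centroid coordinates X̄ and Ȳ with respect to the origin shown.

X̄ = 44.55 cm, Ȳ = 47.45 cm

vertical leg: A = 28 × 140 = 3920.00, centroid at (14.00, 70.00).
horizontal leg: A = 140 × 16 = 2240.00, centroid at (98.00, 8.00).
ΣA = 6160.00 cm², ΣAX̄ = 274400.00 cm³, ΣAȲ = 292320.00 cm³.
X̄ = 274400.00/6160.00 = 44.55 cm; Ȳ = 292320.00/6160.00 = 47.45 cm.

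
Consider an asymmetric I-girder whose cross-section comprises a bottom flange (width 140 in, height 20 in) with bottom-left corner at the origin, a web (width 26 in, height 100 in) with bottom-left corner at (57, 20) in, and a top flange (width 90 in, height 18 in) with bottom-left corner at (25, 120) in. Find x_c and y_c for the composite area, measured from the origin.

x_c = 70.00 in, y_c = 59.68 in

bottom flange: A = 140 × 20 = 2800.00, centroid at (70.00, 10.00).
web: A = 26 × 100 = 2600.00, centroid at (70.00, 70.00).
top flange: A = 90 × 18 = 1620.00, centroid at (70.00, 129.00).
ΣA = 7020.00 in²
ΣAx_c = (2800.00)(70.00) + (2600.00)(70.00) + (1620.00)(70.00) = 491400.00 in³
ΣAy_c = (2800.00)(10.00) + (2600.00)(70.00) + (1620.00)(129.00) = 418980.00 in³
x_c = 491400.00 / 7020.00 = 70.00 in
y_c = 418980.00 / 7020.00 = 59.68 in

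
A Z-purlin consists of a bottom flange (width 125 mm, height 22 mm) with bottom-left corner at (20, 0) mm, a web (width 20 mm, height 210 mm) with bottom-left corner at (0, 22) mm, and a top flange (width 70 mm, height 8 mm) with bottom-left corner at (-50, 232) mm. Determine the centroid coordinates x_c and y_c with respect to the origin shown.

x_c = 34.68 mm, y_c = 92.65 mm

bottom flange: A = 125 × 22 = 2750.00, centroid at (82.50, 11.00).
web: A = 20 × 210 = 4200.00, centroid at (10.00, 127.00).
top flange: A = 70 × 8 = 560.00, centroid at (-15.00, 236.00).
ΣA = 7510.00 mm²
ΣAx_c = (2750.00)(82.50) + (4200.00)(10.00) + (560.00)(-15.00) = 260475.00 mm³
ΣAy_c = (2750.00)(11.00) + (4200.00)(127.00) + (560.00)(236.00) = 695810.00 mm³
x_c = 260475.00 / 7510.00 = 34.68 mm
y_c = 695810.00 / 7510.00 = 92.65 mm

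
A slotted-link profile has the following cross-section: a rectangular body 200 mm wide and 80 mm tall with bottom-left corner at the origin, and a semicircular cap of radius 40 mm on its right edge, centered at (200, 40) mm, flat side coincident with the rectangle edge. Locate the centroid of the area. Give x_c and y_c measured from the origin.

rectangular body: A = 200 × 80 = 16000.00, centroid at (100.00, 40.00).
semicircular end: A = ½π·40² = 2513.27, centroid at (216.98, 40.00).
ΣA = 18513.27 mm², ΣAx_c = 2145321.49 mm³, ΣAy_c = 740530.96 mm³.
x_c = 2145321.49/18513.27 = 115.88 mm; y_c = 740530.96/18513.27 = 40.00 mm.

x_c = 115.88 mm, y_c = 40.00 mm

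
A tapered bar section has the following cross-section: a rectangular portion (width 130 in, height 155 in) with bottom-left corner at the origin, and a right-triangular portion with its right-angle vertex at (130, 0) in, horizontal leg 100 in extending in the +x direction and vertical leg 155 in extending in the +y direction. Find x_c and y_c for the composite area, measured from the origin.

Part | A | x̄ᵢ | ȳᵢ | A·x̄ᵢ | A·ȳᵢ
rectangular portion | 20150.00 | 65.00 | 77.50 | 1309750.00 | 1561625.00
triangular portion | 7750.00 | 163.33 | 51.67 | 1265833.33 | 400416.67
Σ | 27900.00 |  |  | 2575583.33 | 1962041.67
x_c = 2575583.33 / 27900.00 = 92.31 in
y_c = 1962041.67 / 27900.00 = 70.32 in

x_c = 92.31 in, y_c = 70.32 in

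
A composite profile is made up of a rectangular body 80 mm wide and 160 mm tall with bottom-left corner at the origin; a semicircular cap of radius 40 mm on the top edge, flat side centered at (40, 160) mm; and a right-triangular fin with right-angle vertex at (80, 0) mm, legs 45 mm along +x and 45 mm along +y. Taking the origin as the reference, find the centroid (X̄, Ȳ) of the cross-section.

rectangular body: A = 80 × 160 = 12800.00, centroid at (40.00, 80.00).
semicircular top: A = ½π·40² = 2513.27, centroid at (40.00, 176.98).
triangular fin: A = ½·45·45 = 1012.50, centroid at (95.00, 15.00).
ΣA = 16325.77 mm², ΣAX̄ = 708718.46 mm³, ΣAȲ = 1483978.03 mm³.
X̄ = 708718.46/16325.77 = 43.41 mm; Ȳ = 1483978.03/16325.77 = 90.90 mm.

X̄ = 43.41 mm, Ȳ = 90.90 mm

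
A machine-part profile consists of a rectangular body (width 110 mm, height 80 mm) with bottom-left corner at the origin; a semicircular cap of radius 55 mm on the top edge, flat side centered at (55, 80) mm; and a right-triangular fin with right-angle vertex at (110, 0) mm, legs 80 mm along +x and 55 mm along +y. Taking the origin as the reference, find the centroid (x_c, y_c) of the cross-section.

rectangular body: A = 110 × 80 = 8800.00, centroid at (55.00, 40.00).
semicircular top: A = ½π·55² = 4751.66, centroid at (55.00, 103.34).
triangular fin: A = ½·80·55 = 2200.00, centroid at (136.67, 18.33).
ΣA = 15751.66 mm², ΣAx_c = 1046007.91 mm³, ΣAy_c = 883382.71 mm³.
x_c = 1046007.91/15751.66 = 66.41 mm; y_c = 883382.71/15751.66 = 56.08 mm.

x_c = 66.41 mm, y_c = 56.08 mm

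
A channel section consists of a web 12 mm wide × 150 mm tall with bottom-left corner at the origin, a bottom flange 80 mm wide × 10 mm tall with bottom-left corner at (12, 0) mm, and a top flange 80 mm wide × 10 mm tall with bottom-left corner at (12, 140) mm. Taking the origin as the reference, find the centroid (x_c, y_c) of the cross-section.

x_c = 27.65 mm, y_c = 75.00 mm

web: A = 12 × 150 = 1800.00, centroid at (6.00, 75.00).
bottom flange: A = 80 × 10 = 800.00, centroid at (52.00, 5.00).
top flange: A = 80 × 10 = 800.00, centroid at (52.00, 145.00).
ΣA = 3400.00 mm², ΣAx_c = 94000.00 mm³, ΣAy_c = 255000.00 mm³.
x_c = 94000.00/3400.00 = 27.65 mm; y_c = 255000.00/3400.00 = 75.00 mm.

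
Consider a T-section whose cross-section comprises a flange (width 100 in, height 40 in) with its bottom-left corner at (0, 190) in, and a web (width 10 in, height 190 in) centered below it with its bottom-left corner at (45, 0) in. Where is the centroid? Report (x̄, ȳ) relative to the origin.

x̄ = 50.00 in, ȳ = 172.97 in

web: A = 10 × 190 = 1900.00, centroid at (50.00, 95.00).
flange: A = 100 × 40 = 4000.00, centroid at (50.00, 210.00).
ΣA = 5900.00 in²
ΣAx̄ = (1900.00)(50.00) + (4000.00)(50.00) = 295000.00 in³
ΣAȳ = (1900.00)(95.00) + (4000.00)(210.00) = 1020500.00 in³
x̄ = 295000.00 / 5900.00 = 50.00 in
ȳ = 1020500.00 / 5900.00 = 172.97 in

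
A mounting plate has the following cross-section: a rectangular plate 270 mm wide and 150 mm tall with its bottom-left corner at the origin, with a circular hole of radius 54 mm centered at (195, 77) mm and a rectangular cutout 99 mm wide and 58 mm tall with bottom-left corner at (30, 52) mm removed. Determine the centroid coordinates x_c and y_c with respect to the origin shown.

x_c = 125.98 mm, y_c = 72.94 mm

plate: A = 270 × 150 = 40500.00, centroid at (135.00, 75.00).
hole 1: A = −π·54² = -9160.88, centroid at (195.00, 77.00).
hole 2: A = −(99 × 58) = -5742.00, centroid at (79.50, 81.00).
ΣA = 25597.12 mm², ΣAx_c = 3224638.59 mm³, ΣAy_c = 1867009.92 mm³.
x_c = 3224638.59/25597.12 = 125.98 mm; y_c = 1867009.92/25597.12 = 72.94 mm.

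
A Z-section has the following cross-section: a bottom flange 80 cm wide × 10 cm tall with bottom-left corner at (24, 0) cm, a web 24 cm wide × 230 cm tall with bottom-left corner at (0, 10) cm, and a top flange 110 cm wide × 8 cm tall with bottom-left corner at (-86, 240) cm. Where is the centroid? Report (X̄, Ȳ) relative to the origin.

X̄ = 12.52 cm, Ȳ = 126.21 cm

bottom flange: A = 80 × 10 = 800.00, centroid at (64.00, 5.00).
web: A = 24 × 230 = 5520.00, centroid at (12.00, 125.00).
top flange: A = 110 × 8 = 880.00, centroid at (-31.00, 244.00).
ΣA = 7200.00 cm²
ΣAX̄ = (800.00)(64.00) + (5520.00)(12.00) + (880.00)(-31.00) = 90160.00 cm³
ΣAȲ = (800.00)(5.00) + (5520.00)(125.00) + (880.00)(244.00) = 908720.00 cm³
X̄ = 90160.00 / 7200.00 = 12.52 cm
Ȳ = 908720.00 / 7200.00 = 126.21 cm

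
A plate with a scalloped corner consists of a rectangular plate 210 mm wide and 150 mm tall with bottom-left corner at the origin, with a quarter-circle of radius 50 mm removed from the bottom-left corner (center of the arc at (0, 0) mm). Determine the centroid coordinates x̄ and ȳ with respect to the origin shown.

x̄ = 110.57 mm, ȳ = 78.58 mm

plate: A = 210 × 150 = 31500.00, centroid at (105.00, 75.00).
removed quarter-circle: A = −¼π·50² = -1963.50, centroid at (21.22, 21.22).
ΣA = 29536.50 mm², ΣAx̄ = 3265833.33 mm³, ΣAȳ = 2320833.33 mm³.
x̄ = 3265833.33/29536.50 = 110.57 mm; ȳ = 2320833.33/29536.50 = 78.58 mm.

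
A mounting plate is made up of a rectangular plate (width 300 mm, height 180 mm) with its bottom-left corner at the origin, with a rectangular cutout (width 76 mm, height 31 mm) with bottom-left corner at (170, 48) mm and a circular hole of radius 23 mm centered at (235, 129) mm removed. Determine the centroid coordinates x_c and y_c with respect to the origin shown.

x_c = 144.44 mm, y_c = 89.95 mm

Part | A | x̄ᵢ | ȳᵢ | A·x̄ᵢ | A·ȳᵢ
plate | 54000.00 | 150.00 | 90.00 | 8100000.00 | 4860000.00
hole 1 | -2356.00 | 208.00 | 63.50 | -490048.00 | -149606.00
hole 2 | -1661.90 | 235.00 | 129.00 | -390547.09 | -214385.42
Σ | 49982.10 |  |  | 7219404.91 | 4496008.58
x_c = 7219404.91 / 49982.10 = 144.44 mm
y_c = 4496008.58 / 49982.10 = 89.95 mm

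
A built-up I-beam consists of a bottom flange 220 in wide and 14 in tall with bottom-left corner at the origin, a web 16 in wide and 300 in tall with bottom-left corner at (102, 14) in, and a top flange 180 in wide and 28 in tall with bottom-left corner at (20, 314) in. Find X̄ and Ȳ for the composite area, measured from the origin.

X̄ = 110.00 in, Ȳ = 190.55 in

bottom flange: A = 220 × 14 = 3080.00, centroid at (110.00, 7.00).
web: A = 16 × 300 = 4800.00, centroid at (110.00, 164.00).
top flange: A = 180 × 28 = 5040.00, centroid at (110.00, 328.00).
ΣA = 12920.00 in²
ΣAX̄ = (3080.00)(110.00) + (4800.00)(110.00) + (5040.00)(110.00) = 1421200.00 in³
ΣAȲ = (3080.00)(7.00) + (4800.00)(164.00) + (5040.00)(328.00) = 2461880.00 in³
X̄ = 1421200.00 / 12920.00 = 110.00 in
Ȳ = 2461880.00 / 12920.00 = 190.55 in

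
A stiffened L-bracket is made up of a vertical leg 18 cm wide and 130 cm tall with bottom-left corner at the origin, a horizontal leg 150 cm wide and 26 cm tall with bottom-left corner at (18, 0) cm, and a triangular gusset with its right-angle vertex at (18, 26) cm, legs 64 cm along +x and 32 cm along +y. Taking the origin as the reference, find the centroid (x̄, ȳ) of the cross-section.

x̄ = 58.38 cm, ȳ = 33.09 cm

vertical leg: A = 18 × 130 = 2340.00, centroid at (9.00, 65.00).
horizontal leg: A = 150 × 26 = 3900.00, centroid at (93.00, 13.00).
gusset: A = ½·64·32 = 1024.00, centroid at (39.33, 36.67).
ΣA = 7264.00 cm², ΣAx̄ = 424037.33 cm³, ΣAȳ = 240346.67 cm³.
x̄ = 424037.33/7264.00 = 58.38 cm; ȳ = 240346.67/7264.00 = 33.09 cm.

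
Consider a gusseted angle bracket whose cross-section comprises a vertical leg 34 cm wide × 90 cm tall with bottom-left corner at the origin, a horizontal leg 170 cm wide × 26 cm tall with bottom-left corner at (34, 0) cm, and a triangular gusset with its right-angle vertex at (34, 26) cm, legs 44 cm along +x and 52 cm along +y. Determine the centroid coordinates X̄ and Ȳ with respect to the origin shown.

Part | A | x̄ᵢ | ȳᵢ | A·x̄ᵢ | A·ȳᵢ
vertical leg | 3060.00 | 17.00 | 45.00 | 52020.00 | 137700.00
horizontal leg | 4420.00 | 119.00 | 13.00 | 525980.00 | 57460.00
gusset | 1144.00 | 48.67 | 43.33 | 55674.67 | 49573.33
Σ | 8624.00 |  |  | 633674.67 | 244733.33
X̄ = 633674.67 / 8624.00 = 73.48 cm
Ȳ = 244733.33 / 8624.00 = 28.38 cm

X̄ = 73.48 cm, Ȳ = 28.38 cm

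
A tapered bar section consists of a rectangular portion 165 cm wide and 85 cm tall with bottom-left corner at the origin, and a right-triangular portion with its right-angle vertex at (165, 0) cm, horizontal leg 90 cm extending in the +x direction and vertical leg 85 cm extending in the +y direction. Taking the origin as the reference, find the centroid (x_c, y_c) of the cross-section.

Part | A | x̄ᵢ | ȳᵢ | A·x̄ᵢ | A·ȳᵢ
rectangular portion | 14025.00 | 82.50 | 42.50 | 1157062.50 | 596062.50
triangular portion | 3825.00 | 195.00 | 28.33 | 745875.00 | 108375.00
Σ | 17850.00 |  |  | 1902937.50 | 704437.50
x_c = 1902937.50 / 17850.00 = 106.61 cm
y_c = 704437.50 / 17850.00 = 39.46 cm

x_c = 106.61 cm, y_c = 39.46 cm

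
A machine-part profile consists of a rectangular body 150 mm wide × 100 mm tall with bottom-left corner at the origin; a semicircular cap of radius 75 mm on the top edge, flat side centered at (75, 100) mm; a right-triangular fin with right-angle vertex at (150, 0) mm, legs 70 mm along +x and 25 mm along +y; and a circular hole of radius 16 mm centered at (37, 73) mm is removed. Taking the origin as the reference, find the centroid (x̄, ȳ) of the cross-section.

x̄ = 79.88 mm, ȳ = 77.95 mm

rectangular body: A = 150 × 100 = 15000.00, centroid at (75.00, 50.00).
semicircular top: A = ½π·75² = 8835.73, centroid at (75.00, 131.83).
triangular fin: A = ½·70·25 = 875.00, centroid at (173.33, 8.33).
hole: A = −π·16² = -804.25, centroid at (37.00, 73.00).
ΣA = 23906.48 mm², ΣAx̄ = 1909589.20 mm³, ΣAȳ = 1863404.52 mm³.
x̄ = 1909589.20/23906.48 = 79.88 mm; ȳ = 1863404.52/23906.48 = 77.95 mm.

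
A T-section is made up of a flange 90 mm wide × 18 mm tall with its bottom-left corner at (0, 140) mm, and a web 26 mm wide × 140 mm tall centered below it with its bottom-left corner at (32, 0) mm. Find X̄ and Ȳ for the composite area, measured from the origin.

Part | A | x̄ᵢ | ȳᵢ | A·x̄ᵢ | A·ȳᵢ
web | 3640.00 | 45.00 | 70.00 | 163800.00 | 254800.00
flange | 1620.00 | 45.00 | 149.00 | 72900.00 | 241380.00
Σ | 5260.00 |  |  | 236700.00 | 496180.00
X̄ = 236700.00 / 5260.00 = 45.00 mm
Ȳ = 496180.00 / 5260.00 = 94.33 mm

X̄ = 45.00 mm, Ȳ = 94.33 mm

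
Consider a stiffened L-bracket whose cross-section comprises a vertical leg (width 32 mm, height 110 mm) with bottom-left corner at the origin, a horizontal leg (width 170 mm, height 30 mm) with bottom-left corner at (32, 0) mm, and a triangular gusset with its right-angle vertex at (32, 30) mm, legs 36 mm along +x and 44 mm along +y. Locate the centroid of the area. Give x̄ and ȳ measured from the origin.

x̄ = 73.08 mm, ȳ = 32.46 mm

Part | A | x̄ᵢ | ȳᵢ | A·x̄ᵢ | A·ȳᵢ
vertical leg | 3520.00 | 16.00 | 55.00 | 56320.00 | 193600.00
horizontal leg | 5100.00 | 117.00 | 15.00 | 596700.00 | 76500.00
gusset | 792.00 | 44.00 | 44.67 | 34848.00 | 35376.00
Σ | 9412.00 |  |  | 687868.00 | 305476.00
x̄ = 687868.00 / 9412.00 = 73.08 mm
ȳ = 305476.00 / 9412.00 = 32.46 mm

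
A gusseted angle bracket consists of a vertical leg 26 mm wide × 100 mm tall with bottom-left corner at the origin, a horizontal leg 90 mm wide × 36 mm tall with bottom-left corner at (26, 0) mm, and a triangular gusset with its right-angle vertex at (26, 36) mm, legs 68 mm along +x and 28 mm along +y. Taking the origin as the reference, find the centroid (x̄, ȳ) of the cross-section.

Part | A | x̄ᵢ | ȳᵢ | A·x̄ᵢ | A·ȳᵢ
vertical leg | 2600.00 | 13.00 | 50.00 | 33800.00 | 130000.00
horizontal leg | 3240.00 | 71.00 | 18.00 | 230040.00 | 58320.00
gusset | 952.00 | 48.67 | 45.33 | 46330.67 | 43157.33
Σ | 6792.00 |  |  | 310170.67 | 231477.33
x̄ = 310170.67 / 6792.00 = 45.67 mm
ȳ = 231477.33 / 6792.00 = 34.08 mm

x̄ = 45.67 mm, ȳ = 34.08 mm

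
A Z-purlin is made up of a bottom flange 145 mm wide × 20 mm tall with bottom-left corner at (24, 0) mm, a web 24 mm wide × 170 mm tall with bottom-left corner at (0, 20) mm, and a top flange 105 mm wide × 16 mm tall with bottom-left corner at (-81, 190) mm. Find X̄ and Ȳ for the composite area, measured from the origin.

X̄ = 32.44 mm, Ȳ = 91.23 mm

Part | A | x̄ᵢ | ȳᵢ | A·x̄ᵢ | A·ȳᵢ
bottom flange | 2900.00 | 96.50 | 10.00 | 279850.00 | 29000.00
web | 4080.00 | 12.00 | 105.00 | 48960.00 | 428400.00
top flange | 1680.00 | -28.50 | 198.00 | -47880.00 | 332640.00
Σ | 8660.00 |  |  | 280930.00 | 790040.00
X̄ = 280930.00 / 8660.00 = 32.44 mm
Ȳ = 790040.00 / 8660.00 = 91.23 mm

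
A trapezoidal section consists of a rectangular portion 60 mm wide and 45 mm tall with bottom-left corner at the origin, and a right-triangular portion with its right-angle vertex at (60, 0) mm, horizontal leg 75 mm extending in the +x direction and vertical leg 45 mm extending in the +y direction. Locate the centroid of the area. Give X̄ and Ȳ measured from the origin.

rectangular portion: A = 60 × 45 = 2700.00, centroid at (30.00, 22.50).
triangular portion: A = ½·75·45 = 1687.50, centroid at (85.00, 15.00).
ΣA = 4387.50 mm²
ΣAX̄ = (2700.00)(30.00) + (1687.50)(85.00) = 224437.50 mm³
ΣAȲ = (2700.00)(22.50) + (1687.50)(15.00) = 86062.50 mm³
X̄ = 224437.50 / 4387.50 = 51.15 mm
Ȳ = 86062.50 / 4387.50 = 19.62 mm

X̄ = 51.15 mm, Ȳ = 19.62 mm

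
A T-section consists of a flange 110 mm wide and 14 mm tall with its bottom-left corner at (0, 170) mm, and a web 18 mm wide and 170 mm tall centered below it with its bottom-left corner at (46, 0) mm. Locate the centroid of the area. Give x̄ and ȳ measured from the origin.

x̄ = 55.00 mm, ȳ = 115.80 mm

web: A = 18 × 170 = 3060.00, centroid at (55.00, 85.00).
flange: A = 110 × 14 = 1540.00, centroid at (55.00, 177.00).
ΣA = 4600.00 mm²
ΣAx̄ = (3060.00)(55.00) + (1540.00)(55.00) = 253000.00 mm³
ΣAȳ = (3060.00)(85.00) + (1540.00)(177.00) = 532680.00 mm³
x̄ = 253000.00 / 4600.00 = 55.00 mm
ȳ = 532680.00 / 4600.00 = 115.80 mm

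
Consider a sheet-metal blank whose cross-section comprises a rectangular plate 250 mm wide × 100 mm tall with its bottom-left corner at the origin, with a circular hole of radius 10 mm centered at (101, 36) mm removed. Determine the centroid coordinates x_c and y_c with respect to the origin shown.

plate: A = 250 × 100 = 25000.00, centroid at (125.00, 50.00).
hole: A = −π·10² = -314.16, centroid at (101.00, 36.00).
ΣA = 24685.84 mm², ΣAx_c = 3093269.91 mm³, ΣAy_c = 1238690.27 mm³.
x_c = 3093269.91/24685.84 = 125.31 mm; y_c = 1238690.27/24685.84 = 50.18 mm.

x_c = 125.31 mm, y_c = 50.18 mm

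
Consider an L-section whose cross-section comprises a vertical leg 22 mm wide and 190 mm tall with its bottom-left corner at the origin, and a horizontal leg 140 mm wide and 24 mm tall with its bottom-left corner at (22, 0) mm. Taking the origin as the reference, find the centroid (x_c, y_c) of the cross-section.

vertical leg: A = 22 × 190 = 4180.00, centroid at (11.00, 95.00).
horizontal leg: A = 140 × 24 = 3360.00, centroid at (92.00, 12.00).
ΣA = 7540.00 mm²
ΣAx_c = (4180.00)(11.00) + (3360.00)(92.00) = 355100.00 mm³
ΣAy_c = (4180.00)(95.00) + (3360.00)(12.00) = 437420.00 mm³
x_c = 355100.00 / 7540.00 = 47.10 mm
y_c = 437420.00 / 7540.00 = 58.01 mm

x_c = 47.10 mm, y_c = 58.01 mm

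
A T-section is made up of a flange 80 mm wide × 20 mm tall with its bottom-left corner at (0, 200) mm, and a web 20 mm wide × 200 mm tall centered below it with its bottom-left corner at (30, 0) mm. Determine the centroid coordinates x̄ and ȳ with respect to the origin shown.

x̄ = 40.00 mm, ȳ = 131.43 mm

web: A = 20 × 200 = 4000.00, centroid at (40.00, 100.00).
flange: A = 80 × 20 = 1600.00, centroid at (40.00, 210.00).
ΣA = 5600.00 mm², ΣAx̄ = 224000.00 mm³, ΣAȳ = 736000.00 mm³.
x̄ = 224000.00/5600.00 = 40.00 mm; ȳ = 736000.00/5600.00 = 131.43 mm.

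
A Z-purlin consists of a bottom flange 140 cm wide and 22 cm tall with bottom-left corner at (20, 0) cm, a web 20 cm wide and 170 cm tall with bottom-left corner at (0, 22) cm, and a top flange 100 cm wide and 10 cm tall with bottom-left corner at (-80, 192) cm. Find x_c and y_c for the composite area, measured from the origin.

x_c = 37.59 cm, y_c = 79.50 cm

bottom flange: A = 140 × 22 = 3080.00, centroid at (90.00, 11.00).
web: A = 20 × 170 = 3400.00, centroid at (10.00, 107.00).
top flange: A = 100 × 10 = 1000.00, centroid at (-30.00, 197.00).
ΣA = 7480.00 cm², ΣAx_c = 281200.00 cm³, ΣAy_c = 594680.00 cm³.
x_c = 281200.00/7480.00 = 37.59 cm; y_c = 594680.00/7480.00 = 79.50 cm.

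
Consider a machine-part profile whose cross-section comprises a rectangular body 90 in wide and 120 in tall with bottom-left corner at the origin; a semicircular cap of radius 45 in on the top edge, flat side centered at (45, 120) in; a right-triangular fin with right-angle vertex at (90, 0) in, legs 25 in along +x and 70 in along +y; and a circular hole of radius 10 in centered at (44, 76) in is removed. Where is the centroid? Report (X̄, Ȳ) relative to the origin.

rectangular body: A = 90 × 120 = 10800.00, centroid at (45.00, 60.00).
semicircular top: A = ½π·45² = 3180.86, centroid at (45.00, 139.10).
triangular fin: A = ½·25·70 = 875.00, centroid at (98.33, 23.33).
hole: A = −π·10² = -314.16, centroid at (44.00, 76.00).
ΣA = 14541.70 in²
ΣAX̄ = (10800.00)(45.00) + (3180.86)(45.00) + (875.00)(98.33) + (-314.16)(44.00) = 701357.47 in³
ΣAȲ = (10800.00)(60.00) + (3180.86)(139.10) + (875.00)(23.33) + (-314.16)(76.00) = 1086994.07 in³
X̄ = 701357.47 / 14541.70 = 48.23 in
Ȳ = 1086994.07 / 14541.70 = 74.75 in

X̄ = 48.23 in, Ȳ = 74.75 in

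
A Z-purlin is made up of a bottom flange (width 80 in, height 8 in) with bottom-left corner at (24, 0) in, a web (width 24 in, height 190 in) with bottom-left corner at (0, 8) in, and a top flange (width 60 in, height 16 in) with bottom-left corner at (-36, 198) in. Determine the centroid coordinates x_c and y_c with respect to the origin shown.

bottom flange: A = 80 × 8 = 640.00, centroid at (64.00, 4.00).
web: A = 24 × 190 = 4560.00, centroid at (12.00, 103.00).
top flange: A = 60 × 16 = 960.00, centroid at (-6.00, 206.00).
ΣA = 6160.00 in², ΣAx_c = 89920.00 in³, ΣAy_c = 670000.00 in³.
x_c = 89920.00/6160.00 = 14.60 in; y_c = 670000.00/6160.00 = 108.77 in.

x_c = 14.60 in, y_c = 108.77 in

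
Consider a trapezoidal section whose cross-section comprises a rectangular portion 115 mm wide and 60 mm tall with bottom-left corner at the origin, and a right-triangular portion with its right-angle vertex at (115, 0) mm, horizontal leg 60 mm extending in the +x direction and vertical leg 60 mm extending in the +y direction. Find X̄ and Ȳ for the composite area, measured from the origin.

X̄ = 73.53 mm, Ȳ = 27.93 mm

rectangular portion: A = 115 × 60 = 6900.00, centroid at (57.50, 30.00).
triangular portion: A = ½·60·60 = 1800.00, centroid at (135.00, 20.00).
ΣA = 8700.00 mm²
ΣAX̄ = (6900.00)(57.50) + (1800.00)(135.00) = 639750.00 mm³
ΣAȲ = (6900.00)(30.00) + (1800.00)(20.00) = 243000.00 mm³
X̄ = 639750.00 / 8700.00 = 73.53 mm
Ȳ = 243000.00 / 8700.00 = 27.93 mm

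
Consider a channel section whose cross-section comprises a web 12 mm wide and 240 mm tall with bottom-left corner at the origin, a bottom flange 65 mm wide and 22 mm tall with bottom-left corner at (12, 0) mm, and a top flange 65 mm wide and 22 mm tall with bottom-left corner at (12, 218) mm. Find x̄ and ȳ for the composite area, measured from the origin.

x̄ = 25.18 mm, ȳ = 120.00 mm

web: A = 12 × 240 = 2880.00, centroid at (6.00, 120.00).
bottom flange: A = 65 × 22 = 1430.00, centroid at (44.50, 11.00).
top flange: A = 65 × 22 = 1430.00, centroid at (44.50, 229.00).
ΣA = 5740.00 mm²
ΣAx̄ = (2880.00)(6.00) + (1430.00)(44.50) + (1430.00)(44.50) = 144550.00 mm³
ΣAȳ = (2880.00)(120.00) + (1430.00)(11.00) + (1430.00)(229.00) = 688800.00 mm³
x̄ = 144550.00 / 5740.00 = 25.18 mm
ȳ = 688800.00 / 5740.00 = 120.00 mm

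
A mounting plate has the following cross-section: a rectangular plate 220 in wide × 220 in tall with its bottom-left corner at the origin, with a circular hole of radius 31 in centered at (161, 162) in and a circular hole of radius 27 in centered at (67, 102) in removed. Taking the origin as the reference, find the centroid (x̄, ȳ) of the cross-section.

x̄ = 108.71 in, ȳ = 106.78 in

plate: A = 220 × 220 = 48400.00, centroid at (110.00, 110.00).
hole 1: A = −π·31² = -3019.07, centroid at (161.00, 162.00).
hole 2: A = −π·27² = -2290.22, centroid at (67.00, 102.00).
ΣA = 43090.71 in²
ΣAx̄ = (48400.00)(110.00) + (-3019.07)(161.00) + (-2290.22)(67.00) = 4684484.83 in³
ΣAȳ = (48400.00)(110.00) + (-3019.07)(162.00) + (-2290.22)(102.00) = 4601308.03 in³
x̄ = 4684484.83 / 43090.71 = 108.71 in
ȳ = 4601308.03 / 43090.71 = 106.78 in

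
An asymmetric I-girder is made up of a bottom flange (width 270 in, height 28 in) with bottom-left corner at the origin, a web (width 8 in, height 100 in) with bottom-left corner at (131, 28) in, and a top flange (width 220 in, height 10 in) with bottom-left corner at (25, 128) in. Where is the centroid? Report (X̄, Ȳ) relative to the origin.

X̄ = 135.00 in, Ȳ = 43.64 in

bottom flange: A = 270 × 28 = 7560.00, centroid at (135.00, 14.00).
web: A = 8 × 100 = 800.00, centroid at (135.00, 78.00).
top flange: A = 220 × 10 = 2200.00, centroid at (135.00, 133.00).
ΣA = 10560.00 in², ΣAX̄ = 1425600.00 in³, ΣAȲ = 460840.00 in³.
X̄ = 1425600.00/10560.00 = 135.00 in; Ȳ = 460840.00/10560.00 = 43.64 in.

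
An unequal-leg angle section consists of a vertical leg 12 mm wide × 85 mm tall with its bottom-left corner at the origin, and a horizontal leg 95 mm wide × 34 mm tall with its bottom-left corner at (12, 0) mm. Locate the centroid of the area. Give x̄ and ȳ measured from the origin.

Part | A | x̄ᵢ | ȳᵢ | A·x̄ᵢ | A·ȳᵢ
vertical leg | 1020.00 | 6.00 | 42.50 | 6120.00 | 43350.00
horizontal leg | 3230.00 | 59.50 | 17.00 | 192185.00 | 54910.00
Σ | 4250.00 |  |  | 198305.00 | 98260.00
x̄ = 198305.00 / 4250.00 = 46.66 mm
ȳ = 98260.00 / 4250.00 = 23.12 mm

x̄ = 46.66 mm, ȳ = 23.12 mm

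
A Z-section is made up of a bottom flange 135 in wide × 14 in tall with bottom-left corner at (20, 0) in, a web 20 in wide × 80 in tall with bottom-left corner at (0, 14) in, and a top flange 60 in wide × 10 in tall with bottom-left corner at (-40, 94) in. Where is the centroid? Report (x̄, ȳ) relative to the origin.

bottom flange: A = 135 × 14 = 1890.00, centroid at (87.50, 7.00).
web: A = 20 × 80 = 1600.00, centroid at (10.00, 54.00).
top flange: A = 60 × 10 = 600.00, centroid at (-10.00, 99.00).
ΣA = 4090.00 in², ΣAx̄ = 175375.00 in³, ΣAȳ = 159030.00 in³.
x̄ = 175375.00/4090.00 = 42.88 in; ȳ = 159030.00/4090.00 = 38.88 in.

x̄ = 42.88 in, ȳ = 38.88 in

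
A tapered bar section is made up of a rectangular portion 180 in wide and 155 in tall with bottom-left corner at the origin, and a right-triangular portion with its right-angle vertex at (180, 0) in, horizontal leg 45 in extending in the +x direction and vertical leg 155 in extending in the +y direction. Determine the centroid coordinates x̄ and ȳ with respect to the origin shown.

x̄ = 101.67 in, ȳ = 74.63 in

rectangular portion: A = 180 × 155 = 27900.00, centroid at (90.00, 77.50).
triangular portion: A = ½·45·155 = 3487.50, centroid at (195.00, 51.67).
ΣA = 31387.50 in²
ΣAx̄ = (27900.00)(90.00) + (3487.50)(195.00) = 3191062.50 in³
ΣAȳ = (27900.00)(77.50) + (3487.50)(51.67) = 2342437.50 in³
x̄ = 3191062.50 / 31387.50 = 101.67 in
ȳ = 2342437.50 / 31387.50 = 74.63 in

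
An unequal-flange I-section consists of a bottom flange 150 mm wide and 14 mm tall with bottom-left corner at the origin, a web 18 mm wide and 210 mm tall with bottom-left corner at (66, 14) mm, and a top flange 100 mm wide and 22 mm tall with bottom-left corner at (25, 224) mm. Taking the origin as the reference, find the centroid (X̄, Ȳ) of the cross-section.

bottom flange: A = 150 × 14 = 2100.00, centroid at (75.00, 7.00).
web: A = 18 × 210 = 3780.00, centroid at (75.00, 119.00).
top flange: A = 100 × 22 = 2200.00, centroid at (75.00, 235.00).
ΣA = 8080.00 mm²
ΣAX̄ = (2100.00)(75.00) + (3780.00)(75.00) + (2200.00)(75.00) = 606000.00 mm³
ΣAȲ = (2100.00)(7.00) + (3780.00)(119.00) + (2200.00)(235.00) = 981520.00 mm³
X̄ = 606000.00 / 8080.00 = 75.00 mm
Ȳ = 981520.00 / 8080.00 = 121.48 mm

X̄ = 75.00 mm, Ȳ = 121.48 mm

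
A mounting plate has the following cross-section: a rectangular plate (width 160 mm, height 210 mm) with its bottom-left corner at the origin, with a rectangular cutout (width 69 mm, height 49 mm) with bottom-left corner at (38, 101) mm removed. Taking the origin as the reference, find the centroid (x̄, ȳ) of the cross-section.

plate: A = 160 × 210 = 33600.00, centroid at (80.00, 105.00).
hole: A = −(69 × 49) = -3381.00, centroid at (72.50, 125.50).
ΣA = 30219.00 mm², ΣAx̄ = 2442877.50 mm³, ΣAȳ = 3103684.50 mm³.
x̄ = 2442877.50/30219.00 = 80.84 mm; ȳ = 3103684.50/30219.00 = 102.71 mm.

x̄ = 80.84 mm, ȳ = 102.71 mm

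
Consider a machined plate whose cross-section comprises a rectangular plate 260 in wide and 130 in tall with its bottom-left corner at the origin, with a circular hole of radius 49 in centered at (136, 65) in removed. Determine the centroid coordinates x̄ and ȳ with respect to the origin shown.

x̄ = 128.28 in, ȳ = 65.00 in

plate: A = 260 × 130 = 33800.00, centroid at (130.00, 65.00).
hole: A = −π·49² = -7542.96, centroid at (136.00, 65.00).
ΣA = 26257.04 in², ΣAx̄ = 3368156.90 in³, ΣAȳ = 1706707.34 in³.
x̄ = 3368156.90/26257.04 = 128.28 in; ȳ = 1706707.34/26257.04 = 65.00 in.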